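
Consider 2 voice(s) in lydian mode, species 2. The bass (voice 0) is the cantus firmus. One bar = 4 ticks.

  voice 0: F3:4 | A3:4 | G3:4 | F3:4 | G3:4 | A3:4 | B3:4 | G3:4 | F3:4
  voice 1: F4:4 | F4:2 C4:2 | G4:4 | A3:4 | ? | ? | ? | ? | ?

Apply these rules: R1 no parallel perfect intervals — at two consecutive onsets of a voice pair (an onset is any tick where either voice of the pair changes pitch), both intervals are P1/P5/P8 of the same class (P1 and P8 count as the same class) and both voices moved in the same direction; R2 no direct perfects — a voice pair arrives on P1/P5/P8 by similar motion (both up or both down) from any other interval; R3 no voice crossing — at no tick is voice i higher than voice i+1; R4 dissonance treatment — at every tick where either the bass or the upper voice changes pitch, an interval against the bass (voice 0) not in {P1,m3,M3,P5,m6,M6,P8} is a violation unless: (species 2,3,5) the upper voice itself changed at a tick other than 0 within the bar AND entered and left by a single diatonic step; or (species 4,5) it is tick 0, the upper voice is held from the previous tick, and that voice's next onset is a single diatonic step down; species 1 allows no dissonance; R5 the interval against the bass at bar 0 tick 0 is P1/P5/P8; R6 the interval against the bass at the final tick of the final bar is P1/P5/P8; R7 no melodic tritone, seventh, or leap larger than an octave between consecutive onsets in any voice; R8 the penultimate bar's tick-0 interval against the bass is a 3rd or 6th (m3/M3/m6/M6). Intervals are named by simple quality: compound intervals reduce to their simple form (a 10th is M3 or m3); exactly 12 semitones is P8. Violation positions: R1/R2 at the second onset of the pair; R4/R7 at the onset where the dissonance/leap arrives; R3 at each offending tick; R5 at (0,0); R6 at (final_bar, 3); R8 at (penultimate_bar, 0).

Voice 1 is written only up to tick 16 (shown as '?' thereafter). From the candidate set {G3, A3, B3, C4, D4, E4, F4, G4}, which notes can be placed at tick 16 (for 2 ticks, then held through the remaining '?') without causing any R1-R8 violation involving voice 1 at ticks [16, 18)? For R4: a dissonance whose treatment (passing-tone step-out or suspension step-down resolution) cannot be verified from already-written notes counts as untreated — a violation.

G3: legal
A3: violates R4
B3: legal
C4: violates R4
D4: violates R2
E4: legal
F4: violates R4
G4: violates R2,R7

{B3, E4, G3}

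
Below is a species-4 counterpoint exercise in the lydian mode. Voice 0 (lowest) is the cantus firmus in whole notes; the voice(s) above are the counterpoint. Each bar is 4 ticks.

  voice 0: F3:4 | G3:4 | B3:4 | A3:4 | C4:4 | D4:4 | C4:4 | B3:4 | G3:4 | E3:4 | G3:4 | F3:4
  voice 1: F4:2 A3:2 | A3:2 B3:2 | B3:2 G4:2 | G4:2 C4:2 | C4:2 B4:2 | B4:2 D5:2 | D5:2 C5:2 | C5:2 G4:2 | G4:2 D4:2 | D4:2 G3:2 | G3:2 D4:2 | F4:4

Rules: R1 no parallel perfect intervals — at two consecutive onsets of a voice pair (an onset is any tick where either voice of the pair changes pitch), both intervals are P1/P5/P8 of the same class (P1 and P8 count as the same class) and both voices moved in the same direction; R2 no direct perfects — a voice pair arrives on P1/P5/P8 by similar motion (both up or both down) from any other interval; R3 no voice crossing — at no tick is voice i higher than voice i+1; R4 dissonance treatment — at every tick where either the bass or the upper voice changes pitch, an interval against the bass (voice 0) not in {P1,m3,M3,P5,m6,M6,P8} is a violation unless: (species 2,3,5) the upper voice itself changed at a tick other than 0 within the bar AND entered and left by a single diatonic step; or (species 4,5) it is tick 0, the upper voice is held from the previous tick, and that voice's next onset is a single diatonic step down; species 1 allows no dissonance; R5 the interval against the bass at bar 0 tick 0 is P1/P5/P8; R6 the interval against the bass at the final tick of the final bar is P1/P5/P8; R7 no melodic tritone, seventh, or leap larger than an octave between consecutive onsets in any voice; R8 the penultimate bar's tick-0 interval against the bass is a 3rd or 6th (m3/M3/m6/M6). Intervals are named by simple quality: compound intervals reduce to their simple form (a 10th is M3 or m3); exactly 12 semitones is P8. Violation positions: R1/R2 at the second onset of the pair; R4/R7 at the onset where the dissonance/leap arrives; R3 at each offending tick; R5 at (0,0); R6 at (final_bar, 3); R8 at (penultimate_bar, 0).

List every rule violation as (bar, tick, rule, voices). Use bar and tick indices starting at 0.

(1, 0, R4, (0, 1))
(3, 0, R4, (0, 1))
(4, 2, R4, (0, 1))
(4, 2, R7, (1,))
(7, 0, R4, (0, 1))
(9, 0, R4, (0, 1))
(10, 0, R8, (0, 1))

bar 0: v0=F3 v1=F4 downbeat P8
bar 1: v0=G3 v1=A3 downbeat M2
bar 2: v0=B3 v1=B3 downbeat P1
bar 3: v0=A3 v1=G4 downbeat m7
bar 4: v0=C4 v1=C4 downbeat P1
bar 5: v0=D4 v1=B4 downbeat M6
bar 6: v0=C4 v1=D5 downbeat M2
bar 7: v0=B3 v1=C5 downbeat m2
bar 8: v0=G3 v1=G4 downbeat P8
bar 9: v0=E3 v1=D4 downbeat m7
bar 10: v0=G3 v1=G3 downbeat P1
bar 11: v0=F3 v1=F4 downbeat P8
  -> R4 @ bar 1 tick 0 v(0, 1): G3/A3 M2 untreated
  -> R4 @ bar 3 tick 0 v(0, 1): A3/G4 m7 untreated
  -> R4 @ bar 4 tick 2 v(0, 1): C4/B4 M7 untreated
  -> R7 @ bar 4 tick 2 v(1,): C4->B4 leap 11st
  -> R4 @ bar 7 tick 0 v(0, 1): B3/C5 m2 untreated
  -> R4 @ bar 9 tick 0 v(0, 1): E3/D4 m7 untreated
  -> R8 @ bar 10 tick 0 v(0, 1): penult P1 not 3rd/6th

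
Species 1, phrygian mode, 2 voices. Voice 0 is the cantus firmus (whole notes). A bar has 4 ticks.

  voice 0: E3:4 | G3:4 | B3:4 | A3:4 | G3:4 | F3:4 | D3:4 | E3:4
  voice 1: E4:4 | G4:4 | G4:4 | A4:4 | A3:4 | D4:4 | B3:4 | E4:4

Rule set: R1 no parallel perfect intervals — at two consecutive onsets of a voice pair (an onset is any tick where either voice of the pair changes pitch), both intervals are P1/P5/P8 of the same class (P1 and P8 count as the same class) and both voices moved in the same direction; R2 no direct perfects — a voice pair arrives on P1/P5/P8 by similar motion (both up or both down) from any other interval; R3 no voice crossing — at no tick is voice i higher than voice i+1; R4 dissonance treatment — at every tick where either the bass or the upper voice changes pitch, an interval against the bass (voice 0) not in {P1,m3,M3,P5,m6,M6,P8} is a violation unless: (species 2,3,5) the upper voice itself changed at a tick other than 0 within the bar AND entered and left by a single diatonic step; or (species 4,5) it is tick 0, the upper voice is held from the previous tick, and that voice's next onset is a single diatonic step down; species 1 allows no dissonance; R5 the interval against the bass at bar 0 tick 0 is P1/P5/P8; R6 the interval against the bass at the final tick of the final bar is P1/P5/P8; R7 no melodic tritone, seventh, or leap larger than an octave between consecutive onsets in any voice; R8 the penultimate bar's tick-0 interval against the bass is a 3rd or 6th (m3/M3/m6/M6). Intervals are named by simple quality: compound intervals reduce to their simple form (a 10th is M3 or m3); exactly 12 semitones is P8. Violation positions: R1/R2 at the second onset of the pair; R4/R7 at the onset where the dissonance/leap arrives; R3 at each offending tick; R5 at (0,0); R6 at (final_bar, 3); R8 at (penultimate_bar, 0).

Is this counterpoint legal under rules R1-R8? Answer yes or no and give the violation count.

bar 0: v0=E3 v1=E4 (P8)
bar 1: v0=G3 v1=G4 (P8)
bar 2: v0=B3 v1=G4 (m6)
bar 3: v0=A3 v1=A4 (P8)
bar 4: v0=G3 v1=A3 (M2)
bar 5: v0=F3 v1=D4 (M6)
bar 6: v0=D3 v1=B3 (M6)
bar 7: v0=E3 v1=E4 (P8)
  R1 @ bar1.0: E3/E4 P8 -> G3/G4 P8 similar
  R4 @ bar4.0: G3/A3 M2 untreated
  R2 @ bar7.0: D3/B3 M6 -> E3/E4 P8 similar

No (3 violations)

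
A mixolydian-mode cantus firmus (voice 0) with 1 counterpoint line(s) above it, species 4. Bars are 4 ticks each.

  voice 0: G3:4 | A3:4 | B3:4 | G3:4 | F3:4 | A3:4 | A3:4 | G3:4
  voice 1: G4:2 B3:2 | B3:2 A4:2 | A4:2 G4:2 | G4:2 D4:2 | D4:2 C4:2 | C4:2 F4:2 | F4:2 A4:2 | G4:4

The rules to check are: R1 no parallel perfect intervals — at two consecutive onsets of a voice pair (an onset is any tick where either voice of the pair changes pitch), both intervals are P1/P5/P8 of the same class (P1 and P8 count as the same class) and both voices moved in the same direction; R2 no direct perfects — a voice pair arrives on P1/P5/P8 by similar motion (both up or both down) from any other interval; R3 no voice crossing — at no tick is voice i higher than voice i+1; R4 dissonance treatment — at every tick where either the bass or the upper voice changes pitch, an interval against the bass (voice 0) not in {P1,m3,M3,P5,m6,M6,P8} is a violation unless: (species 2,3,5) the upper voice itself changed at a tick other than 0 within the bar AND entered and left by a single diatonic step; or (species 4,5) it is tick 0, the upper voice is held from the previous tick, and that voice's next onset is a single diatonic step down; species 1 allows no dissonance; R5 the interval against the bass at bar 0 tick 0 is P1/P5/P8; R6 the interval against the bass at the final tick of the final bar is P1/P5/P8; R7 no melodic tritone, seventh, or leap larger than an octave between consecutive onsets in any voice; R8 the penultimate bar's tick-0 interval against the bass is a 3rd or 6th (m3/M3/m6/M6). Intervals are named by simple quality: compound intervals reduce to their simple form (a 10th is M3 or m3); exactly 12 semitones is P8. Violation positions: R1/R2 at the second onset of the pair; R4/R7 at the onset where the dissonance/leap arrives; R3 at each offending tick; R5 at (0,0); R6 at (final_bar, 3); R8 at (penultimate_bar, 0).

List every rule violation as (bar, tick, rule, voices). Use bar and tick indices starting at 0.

(1, 0, R4, (0, 1))
(1, 2, R7, (1,))
(7, 0, R1, (0, 1))

bar 0: v0=G3 v1=G4 downbeat P8
bar 1: v0=A3 v1=B3 downbeat M2
bar 2: v0=B3 v1=A4 downbeat m7
bar 3: v0=G3 v1=G4 downbeat P8
bar 4: v0=F3 v1=D4 downbeat M6
bar 5: v0=A3 v1=C4 downbeat m3
bar 6: v0=A3 v1=F4 downbeat m6
bar 7: v0=G3 v1=G4 downbeat P8
  -> R4 @ bar 1 tick 0 v(0, 1): A3/B3 M2 untreated
  -> R7 @ bar 1 tick 2 v(1,): B3->A4 leap 10st
  -> R1 @ bar 7 tick 0 v(0, 1): A3/A4 P8 -> G3/G4 P8 similar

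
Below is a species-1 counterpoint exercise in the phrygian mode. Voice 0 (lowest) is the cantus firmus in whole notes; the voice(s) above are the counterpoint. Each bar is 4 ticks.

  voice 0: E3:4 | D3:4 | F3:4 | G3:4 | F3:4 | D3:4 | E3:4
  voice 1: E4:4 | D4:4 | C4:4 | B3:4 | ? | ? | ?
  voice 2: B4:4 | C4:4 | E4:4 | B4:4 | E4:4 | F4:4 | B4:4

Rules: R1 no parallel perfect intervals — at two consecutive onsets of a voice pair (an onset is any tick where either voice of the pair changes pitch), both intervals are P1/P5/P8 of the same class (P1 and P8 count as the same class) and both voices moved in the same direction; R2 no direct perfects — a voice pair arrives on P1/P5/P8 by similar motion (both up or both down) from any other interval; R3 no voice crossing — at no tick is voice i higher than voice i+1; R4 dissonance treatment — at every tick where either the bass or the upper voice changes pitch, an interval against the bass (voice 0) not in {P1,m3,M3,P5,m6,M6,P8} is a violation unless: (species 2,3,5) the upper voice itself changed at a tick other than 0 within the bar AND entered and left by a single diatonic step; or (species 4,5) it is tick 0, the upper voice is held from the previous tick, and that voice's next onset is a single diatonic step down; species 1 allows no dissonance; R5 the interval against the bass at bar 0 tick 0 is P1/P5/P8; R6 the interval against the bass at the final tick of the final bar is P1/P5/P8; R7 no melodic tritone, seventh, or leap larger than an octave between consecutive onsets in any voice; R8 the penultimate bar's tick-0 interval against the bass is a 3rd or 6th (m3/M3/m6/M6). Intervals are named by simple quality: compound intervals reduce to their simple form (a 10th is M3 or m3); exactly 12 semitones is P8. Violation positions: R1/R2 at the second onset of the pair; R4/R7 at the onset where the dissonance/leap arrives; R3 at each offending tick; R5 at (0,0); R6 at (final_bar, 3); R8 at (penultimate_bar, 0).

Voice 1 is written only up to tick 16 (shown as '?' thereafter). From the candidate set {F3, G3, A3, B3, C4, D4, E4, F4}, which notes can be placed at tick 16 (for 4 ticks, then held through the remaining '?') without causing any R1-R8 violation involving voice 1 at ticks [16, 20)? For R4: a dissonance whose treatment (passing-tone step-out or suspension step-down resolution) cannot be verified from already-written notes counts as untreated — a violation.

F3: violates R2,R7
G3: violates R4
A3: violates R2
B3: violates R4
C4: legal
D4: legal
E4: violates R4
F4: violates R3,R7

{C4, D4}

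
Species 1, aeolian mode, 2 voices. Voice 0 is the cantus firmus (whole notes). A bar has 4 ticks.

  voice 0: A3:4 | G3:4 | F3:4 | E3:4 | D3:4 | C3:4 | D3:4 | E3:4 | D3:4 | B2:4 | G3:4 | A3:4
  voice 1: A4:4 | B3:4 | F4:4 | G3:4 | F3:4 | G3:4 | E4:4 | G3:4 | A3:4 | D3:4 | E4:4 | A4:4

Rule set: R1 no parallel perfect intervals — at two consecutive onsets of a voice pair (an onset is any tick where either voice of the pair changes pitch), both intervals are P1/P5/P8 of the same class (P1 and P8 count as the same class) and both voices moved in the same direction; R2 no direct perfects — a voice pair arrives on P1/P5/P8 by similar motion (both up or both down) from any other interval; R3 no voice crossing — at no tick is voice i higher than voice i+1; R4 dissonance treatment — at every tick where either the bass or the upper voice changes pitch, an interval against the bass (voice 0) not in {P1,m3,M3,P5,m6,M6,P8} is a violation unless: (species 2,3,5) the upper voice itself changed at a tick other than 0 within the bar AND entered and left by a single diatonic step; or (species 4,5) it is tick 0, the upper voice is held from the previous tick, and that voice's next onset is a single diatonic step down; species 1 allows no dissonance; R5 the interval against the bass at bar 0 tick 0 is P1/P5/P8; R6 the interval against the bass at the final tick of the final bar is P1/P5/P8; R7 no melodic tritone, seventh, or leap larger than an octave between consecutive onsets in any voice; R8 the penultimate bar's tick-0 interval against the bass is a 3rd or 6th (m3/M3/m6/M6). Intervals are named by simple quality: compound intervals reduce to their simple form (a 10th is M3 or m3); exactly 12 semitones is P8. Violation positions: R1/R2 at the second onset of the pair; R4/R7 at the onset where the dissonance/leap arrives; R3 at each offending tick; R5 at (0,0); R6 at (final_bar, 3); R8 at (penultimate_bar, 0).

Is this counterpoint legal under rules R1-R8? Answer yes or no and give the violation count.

No (6 violations)

bar 0: v0=A3 v1=A4 (P8)
bar 1: v0=G3 v1=B3 (M3)
bar 2: v0=F3 v1=F4 (P8)
bar 3: v0=E3 v1=G3 (m3)
bar 4: v0=D3 v1=F3 (m3)
bar 5: v0=C3 v1=G3 (P5)
bar 6: v0=D3 v1=E4 (M2)
bar 7: v0=E3 v1=G3 (m3)
bar 8: v0=D3 v1=A3 (P5)
bar 9: v0=B2 v1=D3 (m3)
bar 10: v0=G3 v1=E4 (M6)
bar 11: v0=A3 v1=A4 (P8)
  R7 @ bar1.0: A4->B3 leap 10st
  R7 @ bar2.0: B3->F4 leap 6st
  R7 @ bar3.0: F4->G3 leap 10st
  R4 @ bar6.0: D3/E4 M2 untreated
  R7 @ bar10.0: D3->E4 leap 14st
  R2 @ bar11.0: G3/E4 M6 -> A3/A4 P8 similar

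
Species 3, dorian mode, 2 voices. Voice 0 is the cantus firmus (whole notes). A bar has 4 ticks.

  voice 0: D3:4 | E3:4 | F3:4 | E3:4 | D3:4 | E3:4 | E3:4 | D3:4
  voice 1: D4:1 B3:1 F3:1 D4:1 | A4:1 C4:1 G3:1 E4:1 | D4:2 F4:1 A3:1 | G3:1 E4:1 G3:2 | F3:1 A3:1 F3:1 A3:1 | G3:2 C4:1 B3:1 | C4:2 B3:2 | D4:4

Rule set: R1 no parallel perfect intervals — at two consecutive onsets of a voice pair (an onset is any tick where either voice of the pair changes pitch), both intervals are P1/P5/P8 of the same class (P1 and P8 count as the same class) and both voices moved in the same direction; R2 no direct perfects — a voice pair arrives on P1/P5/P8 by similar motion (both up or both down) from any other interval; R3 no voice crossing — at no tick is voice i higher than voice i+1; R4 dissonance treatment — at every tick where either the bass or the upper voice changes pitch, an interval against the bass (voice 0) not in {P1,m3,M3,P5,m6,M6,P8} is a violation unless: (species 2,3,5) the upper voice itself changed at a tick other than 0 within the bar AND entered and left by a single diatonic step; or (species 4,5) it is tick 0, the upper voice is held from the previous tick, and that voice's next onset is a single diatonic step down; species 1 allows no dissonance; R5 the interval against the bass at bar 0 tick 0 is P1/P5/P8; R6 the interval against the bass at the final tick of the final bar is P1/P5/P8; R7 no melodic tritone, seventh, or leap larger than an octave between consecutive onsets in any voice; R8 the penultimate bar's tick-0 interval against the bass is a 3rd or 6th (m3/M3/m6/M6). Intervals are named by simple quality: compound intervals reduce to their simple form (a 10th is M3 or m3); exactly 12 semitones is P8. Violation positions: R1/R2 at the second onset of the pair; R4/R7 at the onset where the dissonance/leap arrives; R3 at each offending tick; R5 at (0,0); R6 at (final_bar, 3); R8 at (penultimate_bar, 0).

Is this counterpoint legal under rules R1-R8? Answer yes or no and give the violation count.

No (2 violations)

bar 0: v0=D3 v1=D4 (P8)
bar 1: v0=E3 v1=A4 (P4)
bar 2: v0=F3 v1=D4 (M6)
bar 3: v0=E3 v1=G3 (m3)
bar 4: v0=D3 v1=F3 (m3)
bar 5: v0=E3 v1=G3 (m3)
bar 6: v0=E3 v1=C4 (m6)
bar 7: v0=D3 v1=D4 (P8)
  R7 @ bar0.2: B3->F3 leap 6st
  R4 @ bar1.0: E3/A4 P4 untreated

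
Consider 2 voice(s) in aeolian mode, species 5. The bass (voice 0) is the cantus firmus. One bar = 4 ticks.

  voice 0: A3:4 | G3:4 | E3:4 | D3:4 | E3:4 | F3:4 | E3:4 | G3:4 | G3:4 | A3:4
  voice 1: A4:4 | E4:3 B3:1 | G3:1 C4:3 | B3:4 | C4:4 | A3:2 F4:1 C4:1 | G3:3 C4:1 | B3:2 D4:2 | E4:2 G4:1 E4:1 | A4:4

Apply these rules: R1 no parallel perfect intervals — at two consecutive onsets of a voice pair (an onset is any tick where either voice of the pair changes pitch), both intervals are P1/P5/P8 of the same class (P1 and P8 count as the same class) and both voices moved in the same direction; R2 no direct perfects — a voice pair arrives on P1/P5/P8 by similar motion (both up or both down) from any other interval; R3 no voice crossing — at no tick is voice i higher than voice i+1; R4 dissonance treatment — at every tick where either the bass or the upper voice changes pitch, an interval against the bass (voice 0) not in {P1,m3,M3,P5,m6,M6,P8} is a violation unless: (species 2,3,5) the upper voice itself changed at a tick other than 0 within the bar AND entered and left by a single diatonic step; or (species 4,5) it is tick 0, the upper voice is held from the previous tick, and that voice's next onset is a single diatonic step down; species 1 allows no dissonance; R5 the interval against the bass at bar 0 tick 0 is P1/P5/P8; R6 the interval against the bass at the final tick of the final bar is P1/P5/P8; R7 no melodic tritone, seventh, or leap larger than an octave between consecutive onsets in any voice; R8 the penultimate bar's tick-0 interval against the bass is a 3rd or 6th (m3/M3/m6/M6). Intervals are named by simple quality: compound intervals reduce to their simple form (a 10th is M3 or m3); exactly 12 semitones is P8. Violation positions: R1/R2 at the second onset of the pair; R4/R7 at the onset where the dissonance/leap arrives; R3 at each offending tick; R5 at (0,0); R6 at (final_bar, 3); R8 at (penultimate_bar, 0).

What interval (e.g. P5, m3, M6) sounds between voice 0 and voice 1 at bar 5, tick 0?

voice 0=F3 voice 1=A3 -> M3

M3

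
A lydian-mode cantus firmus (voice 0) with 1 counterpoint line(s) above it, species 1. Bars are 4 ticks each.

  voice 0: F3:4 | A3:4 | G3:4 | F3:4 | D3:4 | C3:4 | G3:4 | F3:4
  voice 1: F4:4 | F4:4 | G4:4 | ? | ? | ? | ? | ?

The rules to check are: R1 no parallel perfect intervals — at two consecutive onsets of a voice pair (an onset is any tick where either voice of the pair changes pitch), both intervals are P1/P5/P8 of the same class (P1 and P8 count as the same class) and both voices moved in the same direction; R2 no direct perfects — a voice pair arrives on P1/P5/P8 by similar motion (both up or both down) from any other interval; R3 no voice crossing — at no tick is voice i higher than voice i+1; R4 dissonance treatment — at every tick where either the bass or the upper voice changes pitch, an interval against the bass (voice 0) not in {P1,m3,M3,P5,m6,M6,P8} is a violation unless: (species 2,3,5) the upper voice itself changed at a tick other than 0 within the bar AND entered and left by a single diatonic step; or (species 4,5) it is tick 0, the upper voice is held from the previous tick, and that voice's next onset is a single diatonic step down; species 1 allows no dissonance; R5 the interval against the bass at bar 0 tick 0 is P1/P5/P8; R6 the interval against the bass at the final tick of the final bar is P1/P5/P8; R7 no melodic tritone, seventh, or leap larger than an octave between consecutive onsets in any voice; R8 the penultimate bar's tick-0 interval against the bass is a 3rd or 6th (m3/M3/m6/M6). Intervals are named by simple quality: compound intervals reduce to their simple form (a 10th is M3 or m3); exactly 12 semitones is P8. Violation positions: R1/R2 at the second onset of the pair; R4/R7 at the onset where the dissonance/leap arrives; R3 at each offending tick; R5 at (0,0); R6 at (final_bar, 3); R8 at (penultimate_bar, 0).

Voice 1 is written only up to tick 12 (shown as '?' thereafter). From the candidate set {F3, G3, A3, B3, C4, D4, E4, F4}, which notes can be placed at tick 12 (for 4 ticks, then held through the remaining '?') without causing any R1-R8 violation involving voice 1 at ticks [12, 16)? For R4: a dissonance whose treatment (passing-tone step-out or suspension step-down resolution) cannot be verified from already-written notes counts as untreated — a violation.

{D4}

F3: violates R1,R7
G3: violates R4
A3: violates R7
B3: violates R4
C4: violates R2
D4: legal
E4: violates R4
F4: violates R1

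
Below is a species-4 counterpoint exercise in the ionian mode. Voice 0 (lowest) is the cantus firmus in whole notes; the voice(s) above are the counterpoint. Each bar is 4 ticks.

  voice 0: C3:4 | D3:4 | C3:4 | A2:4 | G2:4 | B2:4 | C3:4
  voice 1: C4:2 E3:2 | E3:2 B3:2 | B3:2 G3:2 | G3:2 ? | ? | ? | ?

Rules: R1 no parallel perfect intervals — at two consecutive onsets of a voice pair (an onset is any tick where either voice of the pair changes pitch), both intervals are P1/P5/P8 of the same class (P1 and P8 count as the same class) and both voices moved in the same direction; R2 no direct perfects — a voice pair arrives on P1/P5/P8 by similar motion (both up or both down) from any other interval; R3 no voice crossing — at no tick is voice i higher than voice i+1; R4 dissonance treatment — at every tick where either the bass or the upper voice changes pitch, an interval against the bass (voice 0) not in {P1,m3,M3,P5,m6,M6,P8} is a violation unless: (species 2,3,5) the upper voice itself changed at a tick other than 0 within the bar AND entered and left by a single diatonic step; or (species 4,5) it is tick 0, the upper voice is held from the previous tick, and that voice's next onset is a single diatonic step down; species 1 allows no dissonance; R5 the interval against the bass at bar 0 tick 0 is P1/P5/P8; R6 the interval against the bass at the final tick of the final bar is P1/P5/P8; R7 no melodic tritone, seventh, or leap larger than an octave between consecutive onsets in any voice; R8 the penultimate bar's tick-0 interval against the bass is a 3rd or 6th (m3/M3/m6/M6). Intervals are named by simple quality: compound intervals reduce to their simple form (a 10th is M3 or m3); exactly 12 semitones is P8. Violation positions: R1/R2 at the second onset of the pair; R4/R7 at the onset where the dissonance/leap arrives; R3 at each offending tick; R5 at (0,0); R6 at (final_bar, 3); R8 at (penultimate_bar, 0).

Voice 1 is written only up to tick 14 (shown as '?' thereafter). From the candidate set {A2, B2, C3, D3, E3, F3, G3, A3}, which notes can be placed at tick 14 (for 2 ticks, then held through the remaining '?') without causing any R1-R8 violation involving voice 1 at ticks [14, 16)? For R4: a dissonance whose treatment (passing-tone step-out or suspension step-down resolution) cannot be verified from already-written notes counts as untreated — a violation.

A2: violates R7
B2: violates R4
C3: legal
D3: violates R4
E3: legal
F3: legal
G3: legal
A3: legal

{A3, C3, E3, F3, G3}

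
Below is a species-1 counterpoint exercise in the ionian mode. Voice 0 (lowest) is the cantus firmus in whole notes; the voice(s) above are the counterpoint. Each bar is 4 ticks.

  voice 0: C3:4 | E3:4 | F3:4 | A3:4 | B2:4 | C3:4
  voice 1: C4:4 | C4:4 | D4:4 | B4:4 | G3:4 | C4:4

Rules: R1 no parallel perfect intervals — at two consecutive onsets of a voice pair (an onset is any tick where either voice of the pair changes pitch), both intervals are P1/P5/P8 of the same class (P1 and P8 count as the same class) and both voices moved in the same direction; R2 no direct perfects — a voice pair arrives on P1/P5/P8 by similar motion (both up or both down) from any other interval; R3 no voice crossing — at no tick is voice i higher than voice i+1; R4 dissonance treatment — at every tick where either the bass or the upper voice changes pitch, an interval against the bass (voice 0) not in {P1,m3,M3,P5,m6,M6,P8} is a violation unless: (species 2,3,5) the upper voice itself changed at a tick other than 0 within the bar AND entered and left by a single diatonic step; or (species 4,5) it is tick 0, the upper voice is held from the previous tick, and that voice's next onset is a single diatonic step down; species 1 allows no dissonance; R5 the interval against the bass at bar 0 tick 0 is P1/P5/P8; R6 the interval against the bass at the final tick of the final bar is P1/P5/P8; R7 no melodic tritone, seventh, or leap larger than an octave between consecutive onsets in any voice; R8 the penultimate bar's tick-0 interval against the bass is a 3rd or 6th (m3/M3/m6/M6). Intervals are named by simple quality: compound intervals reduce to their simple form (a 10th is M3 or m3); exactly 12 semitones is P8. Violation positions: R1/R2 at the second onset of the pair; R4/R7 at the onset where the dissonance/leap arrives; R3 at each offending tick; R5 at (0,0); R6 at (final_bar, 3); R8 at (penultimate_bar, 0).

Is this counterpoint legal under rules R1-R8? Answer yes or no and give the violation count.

No (4 violations)

bar 0: v0=C3 v1=C4 (P8)
bar 1: v0=E3 v1=C4 (m6)
bar 2: v0=F3 v1=D4 (M6)
bar 3: v0=A3 v1=B4 (M2)
bar 4: v0=B2 v1=G3 (m6)
bar 5: v0=C3 v1=C4 (P8)
  R4 @ bar3.0: A3/B4 M2 untreated
  R7 @ bar4.0: A3->B2 leap 10st
  R7 @ bar4.0: B4->G3 leap 16st
  R2 @ bar5.0: B2/G3 m6 -> C3/C4 P8 similar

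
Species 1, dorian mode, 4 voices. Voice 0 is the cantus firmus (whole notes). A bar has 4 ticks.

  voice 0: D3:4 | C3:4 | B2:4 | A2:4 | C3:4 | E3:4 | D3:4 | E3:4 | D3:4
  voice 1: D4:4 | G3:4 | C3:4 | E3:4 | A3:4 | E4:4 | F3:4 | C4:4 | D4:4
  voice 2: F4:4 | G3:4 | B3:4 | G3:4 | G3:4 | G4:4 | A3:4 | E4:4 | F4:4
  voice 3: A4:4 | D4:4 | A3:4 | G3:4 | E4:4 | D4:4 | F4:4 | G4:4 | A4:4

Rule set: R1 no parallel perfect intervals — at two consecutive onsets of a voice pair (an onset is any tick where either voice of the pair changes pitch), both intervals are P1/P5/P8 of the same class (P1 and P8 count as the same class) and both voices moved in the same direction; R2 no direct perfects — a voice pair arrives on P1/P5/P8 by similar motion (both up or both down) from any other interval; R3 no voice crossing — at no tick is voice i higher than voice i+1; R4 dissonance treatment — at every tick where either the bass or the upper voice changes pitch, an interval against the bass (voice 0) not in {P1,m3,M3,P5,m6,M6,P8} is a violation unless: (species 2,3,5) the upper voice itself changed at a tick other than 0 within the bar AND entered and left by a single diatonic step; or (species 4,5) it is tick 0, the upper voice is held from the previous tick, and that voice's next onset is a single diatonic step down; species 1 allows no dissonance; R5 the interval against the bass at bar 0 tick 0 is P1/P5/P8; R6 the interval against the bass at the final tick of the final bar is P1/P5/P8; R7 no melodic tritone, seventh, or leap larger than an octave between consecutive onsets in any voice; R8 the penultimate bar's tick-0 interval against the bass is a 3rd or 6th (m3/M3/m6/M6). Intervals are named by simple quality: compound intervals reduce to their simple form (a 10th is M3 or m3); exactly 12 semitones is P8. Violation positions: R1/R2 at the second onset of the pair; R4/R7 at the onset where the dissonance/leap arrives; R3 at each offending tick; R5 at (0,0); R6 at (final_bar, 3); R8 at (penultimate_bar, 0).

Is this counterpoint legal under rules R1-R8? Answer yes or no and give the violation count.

bar 0: v0=D3 v1=D4 v2=F4 v3=A4 (P5)
bar 1: v0=C3 v1=G3 v2=G3 v3=D4 (M2)
bar 2: v0=B2 v1=C3 v2=B3 v3=A3 (m7)
bar 3: v0=A2 v1=E3 v2=G3 v3=G3 (m7)
bar 4: v0=C3 v1=A3 v2=G3 v3=E4 (M3)
bar 5: v0=E3 v1=E4 v2=G4 v3=D4 (m7)
bar 6: v0=D3 v1=F3 v2=A3 v3=F4 (m3)
bar 7: v0=E3 v1=C4 v2=E4 v3=G4 (m3)
bar 8: v0=D3 v1=D4 v2=F4 v3=A4 (P5)
  R5 @ bar0.0: opens on m3
  R1 @ bar1.0: D4/A4 P5 -> G3/D4 P5 similar
  R2 @ bar1.0: D3/D4 P8 -> C3/G3 P5 similar
  R2 @ bar1.0: D3/F4 m3 -> C3/G3 P5 similar
  R2 @ bar1.0: D4/F4 m3 -> G3/G3 P1 similar
  R2 @ bar1.0: F4/A4 M3 -> G3/D4 P5 similar
  R4 @ bar1.0: C3/D4 M2 untreated
  R7 @ bar1.0: F4->G3 leap 10st
  R3 @ bar2.0: B3 above A3
  R4 @ bar2.0: B2/C3 m2 untreated
  R4 @ bar2.0: B2/A3 m7 untreated
  R3 @ bar2.1: B3 above A3
  R3 @ bar2.2: B3 above A3
  R3 @ bar2.3: B3 above A3
  R2 @ bar3.0: B3/A3 M2 -> G3/G3 P1 similar
  R4 @ bar3.0: A2/G3 m7 untreated
  R4 @ bar3.0: A2/G3 m7 untreated
  R2 @ bar4.0: E3/G3 m3 -> A3/E4 P5 similar
  R3 @ bar4.0: A3 above G3
  R3 @ bar4.1: A3 above G3
  R3 @ bar4.2: A3 above G3
  R3 @ bar4.3: A3 above G3
  R2 @ bar5.0: C3/A3 M6 -> E3/E4 P8 similar
  R3 @ bar5.0: G4 above D4
  R4 @ bar5.0: E3/D4 m7 untreated
  R3 @ bar5.1: G4 above D4
  R3 @ bar5.2: G4 above D4
  R3 @ bar5.3: G4 above D4
  R2 @ bar6.0: E3/G4 m3 -> D3/A3 P5 similar
  R7 @ bar6.0: E4->F3 leap 11st
  R7 @ bar6.0: G4->A3 leap 10st
  R2 @ bar7.0: D3/A3 P5 -> E3/E4 P8 similar
  R2 @ bar7.0: F3/F4 P8 -> C4/G4 P5 similar
  R8 @ bar7.0: penult P8 not 3rd/6th
  R1 @ bar8.0: C4/G4 P5 -> D4/A4 P5 similar
  R6 @ bar8.3: closes on m3

No (36 violations)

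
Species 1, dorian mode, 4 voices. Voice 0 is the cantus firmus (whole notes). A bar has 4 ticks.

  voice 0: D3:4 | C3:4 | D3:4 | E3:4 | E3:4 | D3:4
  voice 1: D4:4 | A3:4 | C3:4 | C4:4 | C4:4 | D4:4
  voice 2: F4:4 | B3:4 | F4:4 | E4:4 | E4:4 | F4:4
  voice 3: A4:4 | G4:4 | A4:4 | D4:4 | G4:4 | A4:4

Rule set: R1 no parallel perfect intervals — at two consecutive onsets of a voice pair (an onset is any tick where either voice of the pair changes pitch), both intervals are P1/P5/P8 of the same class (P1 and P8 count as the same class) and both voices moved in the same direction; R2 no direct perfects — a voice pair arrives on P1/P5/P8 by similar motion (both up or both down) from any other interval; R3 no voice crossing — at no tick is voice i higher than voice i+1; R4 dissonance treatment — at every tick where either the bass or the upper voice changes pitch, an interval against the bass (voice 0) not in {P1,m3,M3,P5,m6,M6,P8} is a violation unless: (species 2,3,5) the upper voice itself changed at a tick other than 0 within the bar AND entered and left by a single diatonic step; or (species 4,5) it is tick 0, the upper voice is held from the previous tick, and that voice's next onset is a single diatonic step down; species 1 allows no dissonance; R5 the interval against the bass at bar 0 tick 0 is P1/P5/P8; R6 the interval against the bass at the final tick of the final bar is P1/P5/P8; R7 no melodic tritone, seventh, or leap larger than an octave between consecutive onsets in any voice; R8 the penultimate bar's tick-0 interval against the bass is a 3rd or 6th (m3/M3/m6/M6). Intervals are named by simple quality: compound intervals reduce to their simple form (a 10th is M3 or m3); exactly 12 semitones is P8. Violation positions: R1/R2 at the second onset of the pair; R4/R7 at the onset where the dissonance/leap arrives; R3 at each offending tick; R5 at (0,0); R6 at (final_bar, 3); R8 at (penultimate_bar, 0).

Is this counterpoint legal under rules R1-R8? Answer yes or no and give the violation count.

bar 0: v0=D3 v1=D4 v2=F4 v3=A4 (P5)
bar 1: v0=C3 v1=A3 v2=B3 v3=G4 (P5)
bar 2: v0=D3 v1=C3 v2=F4 v3=A4 (P5)
bar 3: v0=E3 v1=C4 v2=E4 v3=D4 (m7)
bar 4: v0=E3 v1=C4 v2=E4 v3=G4 (m3)
bar 5: v0=D3 v1=D4 v2=F4 v3=A4 (P5)
  R5 @ bar0.0: opens on m3
  R1 @ bar1.0: D3/A4 P5 -> C3/G4 P5 similar
  R4 @ bar1.0: C3/B3 M7 untreated
  R7 @ bar1.0: F4->B3 leap 6st
  R1 @ bar2.0: C3/G4 P5 -> D3/A4 P5 similar
  R3 @ bar2.0: D3 above C3
  R4 @ bar2.0: D3/C3 M2 untreated
  R7 @ bar2.0: B3->F4 leap 6st
  R3 @ bar2.1: D3 above C3
  R3 @ bar2.2: D3 above C3
  R3 @ bar2.3: D3 above C3
  R3 @ bar3.0: E4 above D4
  R4 @ bar3.0: E3/D4 m7 untreated
  R3 @ bar3.1: E4 above D4
  R3 @ bar3.2: E4 above D4
  R3 @ bar3.3: E4 above D4
  R8 @ bar4.0: penult P8 not 3rd/6th
  R1 @ bar5.0: C4/G4 P5 -> D4/A4 P5 similar
  R6 @ bar5.3: closes on m3

No (19 violations)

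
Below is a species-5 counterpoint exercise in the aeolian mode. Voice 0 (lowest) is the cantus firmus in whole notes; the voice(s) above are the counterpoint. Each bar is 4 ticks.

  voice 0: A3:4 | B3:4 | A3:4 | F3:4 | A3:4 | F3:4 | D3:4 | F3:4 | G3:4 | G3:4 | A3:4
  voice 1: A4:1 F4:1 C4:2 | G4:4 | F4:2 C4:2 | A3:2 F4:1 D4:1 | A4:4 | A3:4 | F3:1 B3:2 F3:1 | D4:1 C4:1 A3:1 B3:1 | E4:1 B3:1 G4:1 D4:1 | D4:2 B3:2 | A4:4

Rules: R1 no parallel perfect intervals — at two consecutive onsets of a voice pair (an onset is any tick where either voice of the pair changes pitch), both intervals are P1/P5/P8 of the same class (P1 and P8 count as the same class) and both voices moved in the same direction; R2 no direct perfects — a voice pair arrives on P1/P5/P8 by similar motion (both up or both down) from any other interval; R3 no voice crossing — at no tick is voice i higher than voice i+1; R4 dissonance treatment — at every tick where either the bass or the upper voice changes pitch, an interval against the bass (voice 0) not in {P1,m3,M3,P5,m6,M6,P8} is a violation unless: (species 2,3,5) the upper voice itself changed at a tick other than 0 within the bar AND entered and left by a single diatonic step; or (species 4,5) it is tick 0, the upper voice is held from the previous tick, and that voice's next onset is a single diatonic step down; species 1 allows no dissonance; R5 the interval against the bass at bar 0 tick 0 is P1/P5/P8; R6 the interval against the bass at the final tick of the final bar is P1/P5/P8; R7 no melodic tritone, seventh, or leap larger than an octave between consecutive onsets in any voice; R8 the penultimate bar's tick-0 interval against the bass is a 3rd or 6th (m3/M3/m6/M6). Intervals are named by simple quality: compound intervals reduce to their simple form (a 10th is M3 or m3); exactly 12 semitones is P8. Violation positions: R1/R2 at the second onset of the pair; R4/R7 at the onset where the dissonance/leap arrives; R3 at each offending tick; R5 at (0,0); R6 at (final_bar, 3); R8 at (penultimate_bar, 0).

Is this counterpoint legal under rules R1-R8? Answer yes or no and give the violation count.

No (7 violations)

bar 0: v0=A3 v1=A4 (P8)
bar 1: v0=B3 v1=G4 (m6)
bar 2: v0=A3 v1=F4 (m6)
bar 3: v0=F3 v1=A3 (M3)
bar 4: v0=A3 v1=A4 (P8)
bar 5: v0=F3 v1=A3 (M3)
bar 6: v0=D3 v1=F3 (m3)
bar 7: v0=F3 v1=D4 (M6)
bar 8: v0=G3 v1=E4 (M6)
bar 9: v0=G3 v1=D4 (P5)
bar 10: v0=A3 v1=A4 (P8)
  R2 @ bar4.0: F3/D4 M6 -> A3/A4 P8 similar
  R7 @ bar6.1: F3->B3 leap 6st
  R7 @ bar6.3: B3->F3 leap 6st
  R4 @ bar7.3: F3/B3 TT untreated
  R8 @ bar9.0: penult P5 not 3rd/6th
  R2 @ bar10.0: G3/B3 M3 -> A3/A4 P8 similar
  R7 @ bar10.0: B3->A4 leap 10st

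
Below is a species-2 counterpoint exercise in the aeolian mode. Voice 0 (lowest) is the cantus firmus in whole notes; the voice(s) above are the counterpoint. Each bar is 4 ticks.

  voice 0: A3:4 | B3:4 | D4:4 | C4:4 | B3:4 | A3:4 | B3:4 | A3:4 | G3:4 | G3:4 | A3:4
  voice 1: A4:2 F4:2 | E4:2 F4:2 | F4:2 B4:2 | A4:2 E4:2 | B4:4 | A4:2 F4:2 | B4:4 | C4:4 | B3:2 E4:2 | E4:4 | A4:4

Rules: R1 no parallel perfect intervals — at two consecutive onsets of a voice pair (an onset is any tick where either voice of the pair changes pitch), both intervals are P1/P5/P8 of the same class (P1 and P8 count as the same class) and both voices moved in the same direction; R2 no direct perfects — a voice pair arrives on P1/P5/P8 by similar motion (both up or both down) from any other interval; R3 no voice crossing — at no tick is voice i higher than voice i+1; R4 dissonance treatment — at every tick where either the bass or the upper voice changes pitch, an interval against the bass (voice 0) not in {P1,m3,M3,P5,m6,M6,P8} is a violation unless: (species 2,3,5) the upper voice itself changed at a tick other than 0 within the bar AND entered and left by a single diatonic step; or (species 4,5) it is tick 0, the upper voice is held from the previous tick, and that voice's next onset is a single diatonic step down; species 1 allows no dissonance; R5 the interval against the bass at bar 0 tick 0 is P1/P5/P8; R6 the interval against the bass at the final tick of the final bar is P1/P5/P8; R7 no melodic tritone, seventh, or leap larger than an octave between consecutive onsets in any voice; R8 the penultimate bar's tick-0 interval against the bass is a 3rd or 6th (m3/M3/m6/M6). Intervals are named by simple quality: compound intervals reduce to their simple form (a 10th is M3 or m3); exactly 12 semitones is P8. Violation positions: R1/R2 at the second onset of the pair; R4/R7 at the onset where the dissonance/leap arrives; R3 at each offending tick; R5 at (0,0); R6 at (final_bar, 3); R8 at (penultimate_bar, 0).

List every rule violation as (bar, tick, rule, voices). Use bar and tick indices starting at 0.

bar 0: v0=A3 v1=A4 downbeat P8
bar 1: v0=B3 v1=E4 downbeat P4
bar 2: v0=D4 v1=F4 downbeat m3
bar 3: v0=C4 v1=A4 downbeat M6
bar 4: v0=B3 v1=B4 downbeat P8
bar 5: v0=A3 v1=A4 downbeat P8
bar 6: v0=B3 v1=B4 downbeat P8
bar 7: v0=A3 v1=C4 downbeat m3
bar 8: v0=G3 v1=B3 downbeat M3
bar 9: v0=G3 v1=E4 downbeat M6
bar 10: v0=A3 v1=A4 downbeat P8
  -> R4 @ bar 1 tick 0 v(0, 1): B3/E4 P4 untreated
  -> R4 @ bar 1 tick 2 v(0, 1): B3/F4 TT untreated
  -> R7 @ bar 2 tick 2 v(1,): F4->B4 leap 6st
  -> R1 @ bar 5 tick 0 v(0, 1): B3/B4 P8 -> A3/A4 P8 similar
  -> R2 @ bar 6 tick 0 v(0, 1): A3/F4 m6 -> B3/B4 P8 similar
  -> R7 @ bar 6 tick 0 v(1,): F4->B4 leap 6st
  -> R7 @ bar 7 tick 0 v(1,): B4->C4 leap 11st
  -> R2 @ bar 10 tick 0 v(0, 1): G3/E4 M6 -> A3/A4 P8 similar

(1, 0, R4, (0, 1))
(1, 2, R4, (0, 1))
(2, 2, R7, (1,))
(5, 0, R1, (0, 1))
(6, 0, R2, (0, 1))
(6, 0, R7, (1,))
(7, 0, R7, (1,))
(10, 0, R2, (0, 1))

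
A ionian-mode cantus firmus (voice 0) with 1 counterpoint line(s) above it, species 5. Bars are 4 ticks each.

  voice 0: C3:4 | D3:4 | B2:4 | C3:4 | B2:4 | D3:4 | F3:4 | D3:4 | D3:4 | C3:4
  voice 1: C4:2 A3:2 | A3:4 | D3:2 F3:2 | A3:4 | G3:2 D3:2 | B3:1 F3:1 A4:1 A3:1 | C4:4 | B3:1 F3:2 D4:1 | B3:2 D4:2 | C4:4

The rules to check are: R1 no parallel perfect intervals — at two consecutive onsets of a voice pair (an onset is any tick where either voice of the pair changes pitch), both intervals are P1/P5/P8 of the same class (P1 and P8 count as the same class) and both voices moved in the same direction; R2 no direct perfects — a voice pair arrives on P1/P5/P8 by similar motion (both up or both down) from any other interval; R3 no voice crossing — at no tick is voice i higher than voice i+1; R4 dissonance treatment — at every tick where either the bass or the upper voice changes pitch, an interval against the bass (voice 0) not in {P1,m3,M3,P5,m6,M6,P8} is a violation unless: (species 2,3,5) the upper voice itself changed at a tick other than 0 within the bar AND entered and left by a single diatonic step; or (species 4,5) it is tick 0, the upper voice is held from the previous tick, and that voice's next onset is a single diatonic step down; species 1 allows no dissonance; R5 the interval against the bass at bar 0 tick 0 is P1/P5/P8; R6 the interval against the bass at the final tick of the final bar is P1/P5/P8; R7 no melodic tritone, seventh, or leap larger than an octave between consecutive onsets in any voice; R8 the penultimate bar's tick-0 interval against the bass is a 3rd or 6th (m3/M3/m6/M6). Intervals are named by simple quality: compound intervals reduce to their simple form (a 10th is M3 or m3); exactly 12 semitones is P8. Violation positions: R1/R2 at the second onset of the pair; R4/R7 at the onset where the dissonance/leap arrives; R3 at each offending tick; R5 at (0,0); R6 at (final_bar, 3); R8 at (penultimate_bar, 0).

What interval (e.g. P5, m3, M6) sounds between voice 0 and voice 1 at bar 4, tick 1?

m6

voice 0=B2 voice 1=G3 -> m6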